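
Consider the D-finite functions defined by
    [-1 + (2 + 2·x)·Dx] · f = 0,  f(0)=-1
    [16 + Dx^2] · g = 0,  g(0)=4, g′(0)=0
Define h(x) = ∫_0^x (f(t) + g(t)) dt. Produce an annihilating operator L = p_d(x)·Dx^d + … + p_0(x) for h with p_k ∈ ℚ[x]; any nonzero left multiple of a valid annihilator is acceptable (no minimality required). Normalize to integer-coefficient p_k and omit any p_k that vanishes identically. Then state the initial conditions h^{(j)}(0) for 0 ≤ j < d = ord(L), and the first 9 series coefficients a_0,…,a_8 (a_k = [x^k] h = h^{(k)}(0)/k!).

f: a_k = -1, -1/2, 1/8, -1/16, 5/128, -7/256, 21/1024, -33/2048, 429/32768, …
g: a_k = 4, 0, -32, 0, 128/3, 0, -1024/45, 0, 2048/315, …
L₀ := lclm(L_f,L_g); ord L₀ ≤ 1+2.
h=∫h₀ ⇒ L = L₀·Dx.
L = (-1072 - 2048·x - 1024·x^2)·Dx + (2016 + 6112·x + 6144·x^2 + 2048·x^3)·Dx^2 + (-67 - 128·x - 64·x^2)·Dx^3 + (126 + 382·x + 384·x^2 + 128·x^3)·Dx^4  (order 4).
h: a_k = 0, 3, -1/4, -85/8, -1/64, 16399/1920, -7/1536, -1047631/322560, -33/16384, …
ICs: h(0) = 0, h′(0) = 3, h′′(0) = -1/2, h′′′(0) = -255/4.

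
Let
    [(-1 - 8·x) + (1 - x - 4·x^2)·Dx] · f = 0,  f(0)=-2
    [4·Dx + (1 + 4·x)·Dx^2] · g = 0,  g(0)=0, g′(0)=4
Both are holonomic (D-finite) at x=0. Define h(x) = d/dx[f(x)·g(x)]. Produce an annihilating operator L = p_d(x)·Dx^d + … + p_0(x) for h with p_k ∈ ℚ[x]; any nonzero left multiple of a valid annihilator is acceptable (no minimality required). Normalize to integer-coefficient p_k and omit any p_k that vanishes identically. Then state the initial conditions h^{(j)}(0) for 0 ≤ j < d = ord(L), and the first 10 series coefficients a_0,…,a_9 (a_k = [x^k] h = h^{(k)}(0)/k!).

L = (152 + 864·x + 2304·x^2) + (1 + 100·x + 960·x^2 + 1792·x^3)·Dx + (-3 - 25·x - 24·x^2 + 176·x^3 + 256·x^4)·Dx^2  (order 2).
h: a_k = -8, 16, -200, 1120/3, -8744/3, 34672/5, -41000, 12725824/105, -20957896/35, 128382256/63, …
ICs: h(0) = -8, h′(0) = 16.

f: a_k = -2, -2, -10, -18, -58, -130, -362, -882, -2330, -5858, …
g: a_k = 0, 4, -8, 64/3, -64, 1024/5, -2048/3, 16384/7, -8192, 262144/9, …
Product ⇒ symmetric product L₀, ord ≤ 2.
h₀' ⇒ L via d/dx closure of L₀.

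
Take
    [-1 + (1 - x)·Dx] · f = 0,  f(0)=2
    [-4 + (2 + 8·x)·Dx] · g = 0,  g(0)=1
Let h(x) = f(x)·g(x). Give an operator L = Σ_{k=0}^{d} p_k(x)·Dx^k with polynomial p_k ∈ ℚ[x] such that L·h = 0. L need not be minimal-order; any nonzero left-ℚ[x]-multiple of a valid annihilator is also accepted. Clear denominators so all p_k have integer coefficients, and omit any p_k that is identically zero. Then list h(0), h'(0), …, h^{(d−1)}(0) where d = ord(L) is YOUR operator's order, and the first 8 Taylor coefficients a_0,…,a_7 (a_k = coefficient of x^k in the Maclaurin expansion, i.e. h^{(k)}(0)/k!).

L = (3 + 2·x) + (-1 - 3·x + 4·x^2)·Dx  (order 1).
h: a_k = 2, 6, 2, 10, -10, 46, -122, 406, …
ICs: h(0) = 2.

f: a_k = 2, 2, 2, 2, 2, 2, 2, 2, …
g: a_k = 1, 2, -2, 4, -10, 28, -84, 264, …
L₀ := L_f ⊗_s L_g (sym. prod.), ord ≤ 1.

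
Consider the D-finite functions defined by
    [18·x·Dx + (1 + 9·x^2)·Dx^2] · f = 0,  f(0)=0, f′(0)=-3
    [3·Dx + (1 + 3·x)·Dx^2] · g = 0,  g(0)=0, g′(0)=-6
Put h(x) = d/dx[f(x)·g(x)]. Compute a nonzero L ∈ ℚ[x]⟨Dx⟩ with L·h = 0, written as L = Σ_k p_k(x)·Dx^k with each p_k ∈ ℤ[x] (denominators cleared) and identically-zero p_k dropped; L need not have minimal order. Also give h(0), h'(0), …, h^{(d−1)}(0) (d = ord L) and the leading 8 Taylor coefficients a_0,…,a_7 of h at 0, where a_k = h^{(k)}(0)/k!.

L = (648 + 3564·x + 19440·x^2 + 113724·x^3 + 262440·x^4 + 341172·x^5 + 236196·x^7) + (162 + 3348·x + 24948·x^2 + 117612·x^3 + 396576·x^4 + 813564·x^5 + 918540·x^6 + 236196·x^7 + 826686·x^8)·Dx + (36 + 576·x + 5184·x^2 + 25272·x^3 + 87480·x^4 + 227448·x^5 + 419904·x^6 + 472392·x^7 + 236196·x^8 + 472392·x^9)·Dx^2 + (5 + 54·x + 333·x^2 + 1512·x^3 + 5346·x^4 + 14580·x^5 + 30618·x^6 + 52488·x^7 + 59049·x^8 + 39366·x^9 + 59049·x^10)·Dx^3  (order 3).
h: a_k = 0, 36, -81, 0, -405/2, 12636/5, -56133/10, 0, …
ICs: h(0) = 0, h′(0) = 36, h′′(0) = -162.

f: a_k = 0, -3, 0, 9, 0, -243/5, 0, 2187/7, …
g: a_k = 0, -6, 9, -18, 81/2, -486/5, 243, -4374/7, …
Sym-product of L_f,L_g gives L₀ (≤ ord 4).
h=h₀': d/dx-closure on L₀ ⇒ L.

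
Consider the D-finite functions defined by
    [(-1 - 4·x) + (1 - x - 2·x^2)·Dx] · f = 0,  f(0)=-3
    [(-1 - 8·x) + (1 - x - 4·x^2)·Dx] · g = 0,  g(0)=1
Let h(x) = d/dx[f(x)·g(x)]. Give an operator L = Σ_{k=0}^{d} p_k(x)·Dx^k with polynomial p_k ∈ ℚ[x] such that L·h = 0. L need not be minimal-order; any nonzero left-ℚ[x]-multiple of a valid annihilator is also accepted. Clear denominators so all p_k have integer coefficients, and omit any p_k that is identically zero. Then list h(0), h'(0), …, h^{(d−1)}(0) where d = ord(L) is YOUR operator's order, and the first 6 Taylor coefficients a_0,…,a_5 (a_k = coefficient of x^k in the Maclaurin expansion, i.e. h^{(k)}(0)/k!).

L = (9 + 12·x - 9·x^2 - 272·x^3 - 144·x^4 + 720·x^5 + 640·x^6) + (-1 - 3·x + 24·x^2 + 17·x^3 - 115·x^4 - 66·x^5 + 168·x^6 + 128·x^7)·Dx  (order 1).
h: a_k = -6, -54, -198, -828, -2670, -8946, …
ICs: h(0) = -6.

f: a_k = -3, -3, -9, -15, -33, -63, …
g: a_k = 1, 1, 5, 9, 29, 65, …
Product ⇒ symmetric product L₀, ord ≤ 1.
Derive L from L₀ (diff closure).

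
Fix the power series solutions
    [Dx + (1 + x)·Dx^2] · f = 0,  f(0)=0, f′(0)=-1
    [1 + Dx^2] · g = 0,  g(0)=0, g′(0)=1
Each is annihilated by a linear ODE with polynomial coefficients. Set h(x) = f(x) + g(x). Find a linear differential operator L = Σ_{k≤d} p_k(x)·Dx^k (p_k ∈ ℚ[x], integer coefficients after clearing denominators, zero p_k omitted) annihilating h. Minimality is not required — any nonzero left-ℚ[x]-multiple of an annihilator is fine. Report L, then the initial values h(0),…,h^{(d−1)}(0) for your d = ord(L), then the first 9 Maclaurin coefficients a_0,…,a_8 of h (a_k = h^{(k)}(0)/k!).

L = (7 + 2·x + x^2)·Dx + (3 + 5·x + 3·x^2 + x^3)·Dx^2 + (7 + 2·x + x^2)·Dx^3 + (3 + 5·x + 3·x^2 + x^3)·Dx^4  (order 4).
h: a_k = 0, 0, 1/2, -1/2, 1/4, -23/120, 1/6, -103/720, 1/8, …
ICs: h(0) = 0, h′(0) = 0, h′′(0) = 1, h′′′(0) = -3.

f: a_k = 0, -1, 1/2, -1/3, 1/4, -1/5, 1/6, -1/7, 1/8, …
g: a_k = 0, 1, 0, -1/6, 0, 1/120, 0, -1/5040, 0, …
Weyl lclm of L_f,L_g ⇒ L₀ (ord ≤ 4).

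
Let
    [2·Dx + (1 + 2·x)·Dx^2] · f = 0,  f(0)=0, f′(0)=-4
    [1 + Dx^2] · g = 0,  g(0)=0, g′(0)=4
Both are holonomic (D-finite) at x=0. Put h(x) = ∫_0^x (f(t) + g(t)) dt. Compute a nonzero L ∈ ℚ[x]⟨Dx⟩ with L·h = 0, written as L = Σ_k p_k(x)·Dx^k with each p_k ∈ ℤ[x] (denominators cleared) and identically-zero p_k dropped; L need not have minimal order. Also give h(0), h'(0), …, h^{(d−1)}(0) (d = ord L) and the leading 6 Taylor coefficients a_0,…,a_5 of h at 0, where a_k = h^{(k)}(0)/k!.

L = (50 + 8·x + 8·x^2)·Dx^2 + (9 + 22·x + 12·x^2 + 8·x^3)·Dx^3 + (50 + 8·x + 8·x^2)·Dx^4 + (9 + 22·x + 12·x^2 + 8·x^3)·Dx^5  (order 5).
h: a_k = 0, 0, 0, 4/3, -3/2, 8/5, …
ICs: h(0) = 0, h′(0) = 0, h′′(0) = 0, h′′′(0) = 8, h′′′′(0) = -36.

f: a_k = 0, -4, 4, -16/3, 8, -64/5, …
g: a_k = 0, 4, 0, -2/3, 0, 1/30, …
f+g: L₀ = lclm(L_f,L_g), ord ≤ 2+2.
h=∫₀ˣh₀: take L = L₀·Dx.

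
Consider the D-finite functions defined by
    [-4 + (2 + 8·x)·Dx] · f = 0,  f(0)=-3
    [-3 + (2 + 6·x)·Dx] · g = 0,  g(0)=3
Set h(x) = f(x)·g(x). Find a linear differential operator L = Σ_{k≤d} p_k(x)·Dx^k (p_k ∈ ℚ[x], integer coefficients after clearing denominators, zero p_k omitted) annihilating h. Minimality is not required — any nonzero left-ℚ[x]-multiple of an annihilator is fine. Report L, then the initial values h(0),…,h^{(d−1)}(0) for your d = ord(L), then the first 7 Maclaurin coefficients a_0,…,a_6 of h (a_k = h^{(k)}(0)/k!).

L = (-7 - 24·x) + (2 + 14·x + 24·x^2)·Dx  (order 1).
h: a_k = -9, -63/2, 9/8, -63/16, 1773/128, -12537/256, 178173/1024, …
ICs: h(0) = -9.

f: a_k = -3, -6, 6, -12, 30, -84, 252, …
g: a_k = 3, 9/2, -27/8, 81/16, -1215/128, 5103/256, -45927/1024, …
Product ⇒ symmetric product L₀, ord ≤ 1.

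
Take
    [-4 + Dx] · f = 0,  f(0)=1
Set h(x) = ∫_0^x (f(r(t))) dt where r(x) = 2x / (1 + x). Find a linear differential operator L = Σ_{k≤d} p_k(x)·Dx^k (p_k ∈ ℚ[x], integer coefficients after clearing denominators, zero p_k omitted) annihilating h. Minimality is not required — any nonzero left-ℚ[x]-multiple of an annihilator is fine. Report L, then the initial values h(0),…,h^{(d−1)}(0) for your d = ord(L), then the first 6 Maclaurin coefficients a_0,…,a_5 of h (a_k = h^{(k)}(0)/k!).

L = -8·Dx + (1 + 2·x + x^2)·Dx^2  (order 2).
h: a_k = 0, 1, 4, 8, 22/3, 8/15, …
ICs: h(0) = 0, h′(0) = 1.

f: a_k = 1, 4, 8, 32/3, 32/3, 128/15, …
L₀ from L_f via x↦r, Dx↦r'^{-1}Dx.
h=∫₀ˣh₀: take L = L₀·Dx.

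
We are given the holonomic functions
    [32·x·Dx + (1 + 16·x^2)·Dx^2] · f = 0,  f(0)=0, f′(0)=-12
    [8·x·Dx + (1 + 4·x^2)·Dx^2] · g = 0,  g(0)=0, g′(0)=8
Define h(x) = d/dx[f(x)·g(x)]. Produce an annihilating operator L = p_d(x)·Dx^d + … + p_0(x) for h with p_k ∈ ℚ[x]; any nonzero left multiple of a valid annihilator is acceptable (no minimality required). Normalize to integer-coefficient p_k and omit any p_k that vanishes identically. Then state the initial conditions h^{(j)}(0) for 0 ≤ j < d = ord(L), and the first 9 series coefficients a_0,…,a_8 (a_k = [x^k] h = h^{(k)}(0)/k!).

L = (-1536·x - 51200·x^3 - 262144·x^5 + 655360·x^7 + 6291456·x^9) + (-80 - 6592·x^2 - 92160·x^4 - 229376·x^6 + 2293760·x^8 + 9437184·x^10)·Dx + (-160·x - 4480·x^3 - 30720·x^5 + 69632·x^7 + 1310720·x^9 + 3145728·x^11)·Dx^2 + (-1 - 40·x^2 - 464·x^4 + 29696·x^8 + 163840·x^10 + 262144·x^12)·Dx^3  (order 3).
h: a_k = 0, -192, 0, 2560, 0, -177152/5, 0, 3653632/7, 0, …
ICs: h(0) = 0, h′(0) = -192, h′′(0) = 0.

f: a_k = 0, -12, 0, 64, 0, -3072/5, 0, 49152/7, 0, …
g: a_k = 0, 8, 0, -32/3, 0, 128/5, 0, -512/7, 0, …
f·g: L₀ = L_f ⊗_s L_g, ord ≤ 2·2.
Differentiate: ansatz ord ≤ ord L₀ ⇒ L.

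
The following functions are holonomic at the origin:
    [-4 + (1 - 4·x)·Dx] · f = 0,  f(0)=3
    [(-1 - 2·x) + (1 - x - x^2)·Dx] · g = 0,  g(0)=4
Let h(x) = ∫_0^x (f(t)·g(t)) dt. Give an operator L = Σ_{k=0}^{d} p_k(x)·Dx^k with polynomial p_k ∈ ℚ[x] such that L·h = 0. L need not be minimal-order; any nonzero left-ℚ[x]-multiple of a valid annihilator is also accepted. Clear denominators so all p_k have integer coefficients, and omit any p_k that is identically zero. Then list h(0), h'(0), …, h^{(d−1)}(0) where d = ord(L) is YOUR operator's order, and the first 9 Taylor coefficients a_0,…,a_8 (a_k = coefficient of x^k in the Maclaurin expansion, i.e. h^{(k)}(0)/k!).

f: a_k = 3, 12, 48, 192, 768, 3072, 12288, 49152, 196608, …
g: a_k = 4, 4, 8, 12, 20, 32, 52, 84, 136, …
L₀ := L_f ⊗_s L_g (sym. prod.), ord ≤ 1.
h=∫h₀ ⇒ L = L₀·Dx.
L = (-5 + 6·x + 12·x^2)·Dx + (1 - 5·x + 3·x^2 + 4·x^3)·Dx^2  (order 2).
h: a_k = 0, 12, 30, 88, 273, 4428/5, 2968, 71388/7, 71451/2, …
ICs: h(0) = 0, h′(0) = 12.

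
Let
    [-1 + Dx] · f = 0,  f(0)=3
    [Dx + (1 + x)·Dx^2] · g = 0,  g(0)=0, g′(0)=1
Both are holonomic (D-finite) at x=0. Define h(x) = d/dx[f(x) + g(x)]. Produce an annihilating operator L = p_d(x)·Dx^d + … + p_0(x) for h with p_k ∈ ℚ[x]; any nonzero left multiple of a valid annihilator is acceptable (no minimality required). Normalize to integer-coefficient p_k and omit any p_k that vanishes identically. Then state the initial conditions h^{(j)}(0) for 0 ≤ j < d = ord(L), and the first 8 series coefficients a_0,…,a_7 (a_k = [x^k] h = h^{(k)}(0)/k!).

L = (-3 - x) + (1 - 2·x - x^2)·Dx + (2 + 3·x + x^2)·Dx^2  (order 2).
h: a_k = 4, 2, 5/2, -1/2, 9/8, -39/40, 241/240, -1679/1680, …
ICs: h(0) = 4, h′(0) = 2.

f: a_k = 3, 3, 3/2, 1/2, 1/8, 1/40, 1/240, 1/1680, …
g: a_k = 0, 1, -1/2, 1/3, -1/4, 1/5, -1/6, 1/7, …
h₀=f+g: left-lcm gives L₀, ord ≤ 3.
Differentiate: ansatz ord ≤ ord L₀ ⇒ L.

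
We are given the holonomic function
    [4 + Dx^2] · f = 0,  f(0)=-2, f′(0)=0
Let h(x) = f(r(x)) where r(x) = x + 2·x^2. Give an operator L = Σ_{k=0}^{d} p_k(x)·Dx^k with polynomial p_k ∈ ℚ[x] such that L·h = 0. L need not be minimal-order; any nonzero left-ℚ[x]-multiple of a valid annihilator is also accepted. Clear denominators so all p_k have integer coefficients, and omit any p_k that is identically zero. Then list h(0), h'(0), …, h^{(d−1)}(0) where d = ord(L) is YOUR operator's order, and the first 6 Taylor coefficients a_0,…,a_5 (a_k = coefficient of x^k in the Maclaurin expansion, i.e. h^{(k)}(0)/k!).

f: a_k = -2, 0, 4, 0, -4/3, 0, …
Substitute x→r, Dx→(1/r')Dx; clear ⇒ L₀.
L = (4 + 48·x + 192·x^2 + 256·x^3) - 4·Dx + (1 + 4·x)·Dx^2  (order 2).
h: a_k = -2, 0, 4, 16, 44/3, -32/3, …
ICs: h(0) = -2, h′(0) = 0.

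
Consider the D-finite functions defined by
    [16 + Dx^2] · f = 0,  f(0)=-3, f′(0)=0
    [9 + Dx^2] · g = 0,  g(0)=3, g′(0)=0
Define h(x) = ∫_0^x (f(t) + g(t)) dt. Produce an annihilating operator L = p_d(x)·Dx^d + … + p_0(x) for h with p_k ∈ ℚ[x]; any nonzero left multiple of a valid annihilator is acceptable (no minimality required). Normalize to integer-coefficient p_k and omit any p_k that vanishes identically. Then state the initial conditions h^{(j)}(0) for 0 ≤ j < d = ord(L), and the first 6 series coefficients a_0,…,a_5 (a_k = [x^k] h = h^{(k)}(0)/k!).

L = 144·Dx + 25·Dx^3 + Dx^5  (order 5).
h: a_k = 0, 0, 0, 7/2, 0, -35/8, …
ICs: h(0) = 0, h′(0) = 0, h′′(0) = 0, h′′′(0) = 21, h′′′′(0) = 0.

f: a_k = -3, 0, 24, 0, -32, 0, …
g: a_k = 3, 0, -27/2, 0, 81/8, 0, …
Weyl lclm of L_f,L_g ⇒ L₀ (ord ≤ 4).
h=∫h₀ ⇒ L = L₀·Dx.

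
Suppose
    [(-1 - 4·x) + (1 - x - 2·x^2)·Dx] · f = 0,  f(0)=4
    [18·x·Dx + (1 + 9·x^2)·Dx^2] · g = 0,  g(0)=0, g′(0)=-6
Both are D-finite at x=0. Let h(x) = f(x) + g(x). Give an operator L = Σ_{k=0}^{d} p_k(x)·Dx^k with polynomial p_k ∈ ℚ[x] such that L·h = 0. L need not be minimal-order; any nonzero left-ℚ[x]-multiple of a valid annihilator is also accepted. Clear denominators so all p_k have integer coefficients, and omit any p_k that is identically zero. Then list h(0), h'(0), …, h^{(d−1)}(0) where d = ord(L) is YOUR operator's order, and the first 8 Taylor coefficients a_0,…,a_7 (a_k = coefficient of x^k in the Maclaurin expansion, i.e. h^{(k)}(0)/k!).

f: a_k = 4, 4, 12, 20, 44, 84, 172, 340, …
g: a_k = 0, -6, 0, 18, 0, -486/5, 0, 4374/7, …
Weyl lclm of L_f,L_g ⇒ L₀ (ord ≤ 3).
L = (-18 + 72·x + 918·x^2 + 1872·x^3 + 4608·x^4 + 1296·x^6)·Dx + (8 + 30·x + 278·x^3 + 1788·x^4 + 3216·x^5 + 324·x^6 + 1296·x^7)·Dx^2 + (-1 - 4·x - 24·x^2 - 4·x^3 - 103·x^4 + 300·x^5 + 312·x^6 + 108·x^7 + 216·x^8)·Dx^3  (order 3).
h: a_k = 4, -2, 12, 38, 44, -66/5, 172, 6754/7, …
ICs: h(0) = 4, h′(0) = -2, h′′(0) = 24.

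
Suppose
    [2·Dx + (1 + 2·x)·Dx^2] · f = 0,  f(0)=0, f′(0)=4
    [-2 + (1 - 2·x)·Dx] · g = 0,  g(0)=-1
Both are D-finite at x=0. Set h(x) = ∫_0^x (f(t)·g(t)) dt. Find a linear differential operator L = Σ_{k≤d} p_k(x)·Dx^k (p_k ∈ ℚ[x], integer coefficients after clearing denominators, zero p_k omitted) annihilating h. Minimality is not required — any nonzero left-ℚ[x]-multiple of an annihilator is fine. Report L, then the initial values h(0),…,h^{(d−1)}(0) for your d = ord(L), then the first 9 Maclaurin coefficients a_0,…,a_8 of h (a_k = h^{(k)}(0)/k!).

f: a_k = 0, 4, -4, 16/3, -8, 64/5, -64/3, 256/7, -64, …
g: a_k = -1, -2, -4, -8, -16, -32, -64, -128, -256, …
f·g: L₀ = L_f ⊗_s L_g, ord ≤ 2·1.
h=∫₀ˣh₀: take L = L₀·Dx.
L = 4·Dx + (2 + 12·x)·Dx^2 + (-1 + 4·x^2)·Dx^3  (order 3).
h: a_k = 0, 0, -2, -4/3, -10/3, -56/15, -376/45, -1184/105, -2552/105, …
ICs: h(0) = 0, h′(0) = 0, h′′(0) = -4.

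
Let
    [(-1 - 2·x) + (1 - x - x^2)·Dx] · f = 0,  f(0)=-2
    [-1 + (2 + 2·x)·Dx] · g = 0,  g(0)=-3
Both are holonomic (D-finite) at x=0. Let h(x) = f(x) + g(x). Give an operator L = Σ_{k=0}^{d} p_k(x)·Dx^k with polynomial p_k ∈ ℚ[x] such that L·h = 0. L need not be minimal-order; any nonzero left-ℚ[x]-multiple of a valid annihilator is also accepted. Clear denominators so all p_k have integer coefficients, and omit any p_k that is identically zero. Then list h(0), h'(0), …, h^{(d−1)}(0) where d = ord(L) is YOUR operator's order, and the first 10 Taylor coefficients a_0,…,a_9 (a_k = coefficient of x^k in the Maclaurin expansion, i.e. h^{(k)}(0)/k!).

L = (-9 - 21·x - 21·x^2 - 10·x^3) + (17 + 54·x + 87·x^2 + 74·x^3 + 25·x^4)·Dx + (-2 - 14·x - 6·x^2 + 30·x^3 + 34·x^4 + 10·x^5)·Dx^2  (order 2).
h: a_k = -5, -7/2, -29/8, -99/16, -1265/128, -4117/256, -26561/1024, -86115/2048, -2226937/32768, -7211105/65536, …
ICs: h(0) = -5, h′(0) = -7/2.

f: a_k = -2, -2, -4, -6, -10, -16, -26, -42, -68, -110, …
g: a_k = -3, -3/2, 3/8, -3/16, 15/128, -21/256, 63/1024, -99/2048, 1287/32768, -2145/65536, …
f+g: L₀ = lclm(L_f,L_g), ord ≤ 1+1.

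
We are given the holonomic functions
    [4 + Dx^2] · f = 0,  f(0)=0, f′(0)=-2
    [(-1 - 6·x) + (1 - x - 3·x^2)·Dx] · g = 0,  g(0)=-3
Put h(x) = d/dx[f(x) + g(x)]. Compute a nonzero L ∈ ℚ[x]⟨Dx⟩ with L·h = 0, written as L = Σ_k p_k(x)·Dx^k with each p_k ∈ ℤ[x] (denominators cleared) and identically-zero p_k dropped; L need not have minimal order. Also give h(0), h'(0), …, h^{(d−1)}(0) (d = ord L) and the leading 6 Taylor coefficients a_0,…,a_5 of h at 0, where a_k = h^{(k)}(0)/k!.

f: a_k = 0, -2, 0, 4/3, 0, -4/15, …
g: a_k = -3, -3, -12, -21, -57, -120, …
h₀=f+g: left-lcm gives L₀, ord ≤ 3.
h=h₀': d/dx-closure on L₀ ⇒ L.
L = (976 + 5056·x + 17104·x^2 + 11760·x^3 + 18720·x^4 + 3888·x^5 + 3888·x^6) + (-92 - 516·x + 372·x^2 + 1232·x^3 + 2280·x^4 + 3240·x^5 + 1512·x^6 + 1296·x^7)·Dx + (244 + 1264·x + 4276·x^2 + 2940·x^3 + 4680·x^4 + 972·x^5 + 972·x^6)·Dx^2 + (-23 - 129·x + 93·x^2 + 308·x^3 + 570·x^4 + 810·x^5 + 378·x^6 + 324·x^7)·Dx^3  (order 3).
h: a_k = -5, -24, -59, -228, -1804/3, -1746, …
ICs: h(0) = -5, h′(0) = -24, h′′(0) = -118.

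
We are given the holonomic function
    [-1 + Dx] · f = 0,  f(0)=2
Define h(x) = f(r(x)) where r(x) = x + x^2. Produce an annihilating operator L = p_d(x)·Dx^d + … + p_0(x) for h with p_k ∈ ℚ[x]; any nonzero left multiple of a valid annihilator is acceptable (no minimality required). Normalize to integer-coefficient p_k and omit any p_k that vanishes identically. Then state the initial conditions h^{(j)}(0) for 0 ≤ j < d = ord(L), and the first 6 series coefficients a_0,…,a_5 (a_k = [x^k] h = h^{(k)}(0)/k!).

L = (-1 - 2·x) + Dx  (order 1).
h: a_k = 2, 2, 3, 7/3, 25/12, 27/20, …
ICs: h(0) = 2.

f: a_k = 2, 2, 1, 1/3, 1/12, 1/60, …
Substitute x→r, Dx→(1/r')Dx; clear ⇒ L₀.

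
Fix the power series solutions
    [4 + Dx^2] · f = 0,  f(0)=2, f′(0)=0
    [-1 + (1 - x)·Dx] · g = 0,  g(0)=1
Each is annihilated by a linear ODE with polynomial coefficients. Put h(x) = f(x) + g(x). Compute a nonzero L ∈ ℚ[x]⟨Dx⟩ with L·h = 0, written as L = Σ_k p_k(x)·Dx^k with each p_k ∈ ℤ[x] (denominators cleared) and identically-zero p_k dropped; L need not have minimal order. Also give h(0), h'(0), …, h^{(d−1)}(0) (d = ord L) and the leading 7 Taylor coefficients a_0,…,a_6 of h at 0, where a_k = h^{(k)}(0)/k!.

f: a_k = 2, 0, -4, 0, 4/3, 0, -8/45, …
g: a_k = 1, 1, 1, 1, 1, 1, 1, …
Sum ⇒ L₀ = lclm(L_f,L_g) in ℚ(x)⟨Dx⟩.
L = (-20 + 16·x - 8·x^2) + (12 - 28·x + 24·x^2 - 8·x^3)·Dx + (-5 + 4·x - 2·x^2)·Dx^2 + (3 - 7·x + 6·x^2 - 2·x^3)·Dx^3  (order 3).
h: a_k = 3, 1, -3, 1, 7/3, 1, 37/45, …
ICs: h(0) = 3, h′(0) = 1, h′′(0) = -6.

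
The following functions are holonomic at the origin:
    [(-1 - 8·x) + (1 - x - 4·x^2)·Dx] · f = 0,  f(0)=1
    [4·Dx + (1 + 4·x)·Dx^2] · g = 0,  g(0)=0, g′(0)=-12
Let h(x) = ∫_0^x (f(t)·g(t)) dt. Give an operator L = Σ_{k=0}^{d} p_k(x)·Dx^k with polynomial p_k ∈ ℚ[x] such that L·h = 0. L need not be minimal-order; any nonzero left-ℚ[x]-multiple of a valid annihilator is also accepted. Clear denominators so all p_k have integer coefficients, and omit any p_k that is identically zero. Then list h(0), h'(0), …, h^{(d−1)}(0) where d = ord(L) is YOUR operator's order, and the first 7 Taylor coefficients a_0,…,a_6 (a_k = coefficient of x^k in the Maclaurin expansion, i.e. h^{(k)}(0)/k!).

f: a_k = 1, 1, 5, 9, 29, 65, 181, …
g: a_k = 0, -12, 24, -64, 192, -3072/5, 2048, …
L₀ := L_f ⊗_s L_g (sym. prod.), ord ≤ 2.
h=∫₀ˣh₀: take L = L₀·Dx.
L = (12 + 64·x)·Dx + (-2 + 28·x + 80·x^2)·Dx^2 + (-1 - 3·x + 8·x^2 + 16·x^3)·Dx^3  (order 3).
h: a_k = 0, 0, -6, 4, -25, 28, -2186/15, …
ICs: h(0) = 0, h′(0) = 0, h′′(0) = -12.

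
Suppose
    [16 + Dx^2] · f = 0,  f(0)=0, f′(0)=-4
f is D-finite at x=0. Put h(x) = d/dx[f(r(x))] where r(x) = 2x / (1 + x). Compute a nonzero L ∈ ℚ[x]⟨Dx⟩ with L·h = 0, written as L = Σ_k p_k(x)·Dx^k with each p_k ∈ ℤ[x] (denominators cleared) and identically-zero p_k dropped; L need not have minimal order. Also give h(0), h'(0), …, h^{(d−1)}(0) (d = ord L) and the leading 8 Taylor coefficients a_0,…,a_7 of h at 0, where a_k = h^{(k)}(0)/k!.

f: a_k = 0, -4, 0, 32/3, 0, -128/15, 0, 1024/315, …
Substitute x→r, Dx→(1/r')Dx; clear ⇒ L₀.
Differentiate: ansatz ord ≤ ord L₀ ⇒ L.
L = (70 + 12·x + 6·x^2) + (6 + 18·x + 18·x^2 + 6·x^3)·Dx + (1 + 4·x + 6·x^2 + 4·x^3 + x^4)·Dx^2  (order 2).
h: a_k = -8, 16, 232, -992, 3464/3, 3120, -758488/45, 1749824/45, …
ICs: h(0) = -8, h′(0) = 16.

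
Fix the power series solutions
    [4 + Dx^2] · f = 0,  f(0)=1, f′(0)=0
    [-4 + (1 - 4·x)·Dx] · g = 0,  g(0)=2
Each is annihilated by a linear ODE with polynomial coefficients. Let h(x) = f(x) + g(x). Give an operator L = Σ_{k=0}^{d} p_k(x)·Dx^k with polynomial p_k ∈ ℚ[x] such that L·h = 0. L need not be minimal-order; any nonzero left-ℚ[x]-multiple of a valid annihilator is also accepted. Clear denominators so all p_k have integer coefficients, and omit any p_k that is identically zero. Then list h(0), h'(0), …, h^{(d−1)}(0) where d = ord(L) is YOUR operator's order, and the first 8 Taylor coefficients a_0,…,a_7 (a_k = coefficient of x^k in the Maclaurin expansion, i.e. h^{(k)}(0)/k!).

L = (-400 + 128·x - 256·x^2) + (36 - 176·x + 192·x^2 - 256·x^3)·Dx + (-100 + 32·x - 64·x^2)·Dx^2 + (9 - 44·x + 48·x^2 - 64·x^3)·Dx^3  (order 3).
h: a_k = 3, 8, 30, 128, 1538/3, 2048, 368636/45, 32768, …
ICs: h(0) = 3, h′(0) = 8, h′′(0) = 60.

f: a_k = 1, 0, -2, 0, 2/3, 0, -4/45, 0, …
g: a_k = 2, 8, 32, 128, 512, 2048, 8192, 32768, …
h₀=f+g: left-lcm gives L₀, ord ≤ 3.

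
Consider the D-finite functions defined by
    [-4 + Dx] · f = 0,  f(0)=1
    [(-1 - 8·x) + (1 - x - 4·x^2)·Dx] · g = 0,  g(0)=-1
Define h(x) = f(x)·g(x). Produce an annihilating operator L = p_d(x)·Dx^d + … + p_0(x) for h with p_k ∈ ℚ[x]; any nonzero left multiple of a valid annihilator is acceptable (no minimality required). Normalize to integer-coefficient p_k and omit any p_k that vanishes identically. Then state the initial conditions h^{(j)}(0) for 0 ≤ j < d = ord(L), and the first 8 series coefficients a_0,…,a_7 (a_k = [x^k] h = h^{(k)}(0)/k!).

f: a_k = 1, 4, 8, 32/3, 32/3, 128/15, 256/45, 1024/315, …
g: a_k = -1, -1, -5, -9, -29, -65, -181, -441, …
Sym-product of L_f,L_g gives L₀ (≤ ord 1).
L = (5 + 4·x - 16·x^2) + (-1 + x + 4·x^2)·Dx  (order 1).
h: a_k = -1, -5, -17, -143/3, -379/3, -4883/15, -7529/9, -674711/315, …
ICs: h(0) = -1.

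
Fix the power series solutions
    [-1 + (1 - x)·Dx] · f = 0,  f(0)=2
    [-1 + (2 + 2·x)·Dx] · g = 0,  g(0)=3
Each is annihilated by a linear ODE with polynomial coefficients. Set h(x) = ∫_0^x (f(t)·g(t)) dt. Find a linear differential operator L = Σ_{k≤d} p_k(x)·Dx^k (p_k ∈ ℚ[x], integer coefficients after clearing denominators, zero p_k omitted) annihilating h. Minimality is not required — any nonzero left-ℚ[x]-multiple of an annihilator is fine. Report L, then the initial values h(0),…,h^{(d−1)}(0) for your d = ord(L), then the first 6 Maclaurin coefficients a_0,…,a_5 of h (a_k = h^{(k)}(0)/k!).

f: a_k = 2, 2, 2, 2, 2, 2, …
g: a_k = 3, 3/2, -3/8, 3/16, -15/128, 21/256, …
f·g: L₀ = L_f ⊗_s L_g, ord ≤ 1·1.
∫: right-multiply L₀ by Dx.
L = (3 + x)·Dx + (-2 + 2·x^2)·Dx^2  (order 2).
h: a_k = 0, 6, 9/2, 11/4, 69/32, 537/320, …
ICs: h(0) = 0, h′(0) = 6.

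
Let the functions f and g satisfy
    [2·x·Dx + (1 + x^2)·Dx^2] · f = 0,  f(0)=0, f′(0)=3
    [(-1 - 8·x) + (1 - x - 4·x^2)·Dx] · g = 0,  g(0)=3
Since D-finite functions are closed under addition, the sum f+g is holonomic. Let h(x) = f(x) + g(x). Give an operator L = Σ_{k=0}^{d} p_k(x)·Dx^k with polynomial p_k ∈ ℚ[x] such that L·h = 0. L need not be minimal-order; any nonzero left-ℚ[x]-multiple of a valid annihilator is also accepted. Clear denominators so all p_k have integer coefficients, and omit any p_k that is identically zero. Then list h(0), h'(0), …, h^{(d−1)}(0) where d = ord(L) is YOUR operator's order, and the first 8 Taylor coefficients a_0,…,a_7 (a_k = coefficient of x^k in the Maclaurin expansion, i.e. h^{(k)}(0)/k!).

f: a_k = 0, 3, 0, -1, 0, 3/5, 0, -3/7, …
g: a_k = 3, 3, 15, 27, 87, 195, 543, 1323, …
L₀ := lclm(L_f,L_g); ord L₀ ≤ 2+1.
L = (10 - 40·x - 478·x^2 - 864·x^3 - 2496·x^4 - 384·x^6)·Dx + (-28 - 246·x - 316·x^2 - 1182·x^3 - 752·x^4 - 2048·x^5 - 48·x^6 - 384·x^7)·Dx^2 + (5 + 8·x + 32·x^2 - 104·x^3 - 197·x^4 - 128·x^5 - 288·x^6 - 16·x^7 - 64·x^8)·Dx^3  (order 3).
h: a_k = 3, 6, 15, 26, 87, 978/5, 543, 9258/7, …
ICs: h(0) = 3, h′(0) = 6, h′′(0) = 30.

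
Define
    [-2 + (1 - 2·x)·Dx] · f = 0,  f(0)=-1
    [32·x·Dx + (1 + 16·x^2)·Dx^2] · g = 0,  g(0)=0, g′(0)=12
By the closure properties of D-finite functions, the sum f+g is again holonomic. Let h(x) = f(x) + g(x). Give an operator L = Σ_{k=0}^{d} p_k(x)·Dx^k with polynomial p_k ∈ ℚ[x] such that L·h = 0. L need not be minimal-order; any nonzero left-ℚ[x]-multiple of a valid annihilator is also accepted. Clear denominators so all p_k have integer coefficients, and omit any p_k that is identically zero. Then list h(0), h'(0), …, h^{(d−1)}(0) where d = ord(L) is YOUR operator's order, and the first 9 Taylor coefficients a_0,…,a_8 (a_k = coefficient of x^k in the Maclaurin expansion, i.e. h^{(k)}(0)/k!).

f: a_k = -1, -2, -4, -8, -16, -32, -64, -128, -256, …
g: a_k = 0, 12, 0, -64, 0, 3072/5, 0, -49152/7, 0, …
L₀ := lclm(L_f,L_g); ord L₀ ≤ 1+2.
L = (-32 + 256·x + 1536·x^2)·Dx + (14 - 32·x - 160·x^2 + 1536·x^3)·Dx^2 + (-1 - 6·x - 96·x^3 + 256·x^4)·Dx^3  (order 3).
h: a_k = -1, 10, -4, -72, -16, 2912/5, -64, -50048/7, -256, …
ICs: h(0) = -1, h′(0) = 10, h′′(0) = -8.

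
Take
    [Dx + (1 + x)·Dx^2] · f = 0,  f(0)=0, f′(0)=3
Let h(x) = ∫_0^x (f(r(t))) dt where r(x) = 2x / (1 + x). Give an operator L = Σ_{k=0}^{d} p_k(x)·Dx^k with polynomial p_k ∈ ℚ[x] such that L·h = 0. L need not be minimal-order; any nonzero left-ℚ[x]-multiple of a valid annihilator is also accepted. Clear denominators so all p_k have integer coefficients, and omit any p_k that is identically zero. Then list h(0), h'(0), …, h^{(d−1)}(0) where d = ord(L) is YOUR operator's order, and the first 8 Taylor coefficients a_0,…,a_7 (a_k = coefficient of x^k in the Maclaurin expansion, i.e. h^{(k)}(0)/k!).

L = (4 + 6·x)·Dx^2 + (1 + 4·x + 3·x^2)·Dx^3  (order 3).
h: a_k = 0, 0, 3, -4, 13/2, -12, 121/5, -52, …
ICs: h(0) = 0, h′(0) = 0, h′′(0) = 6.

f: a_k = 0, 3, -3/2, 1, -3/4, 3/5, -1/2, 3/7, …
f∘r: x↦r, Dx↦Dx/r' in L_f ⇒ L₀.
h=∫₀ˣh₀: take L = L₀·Dx.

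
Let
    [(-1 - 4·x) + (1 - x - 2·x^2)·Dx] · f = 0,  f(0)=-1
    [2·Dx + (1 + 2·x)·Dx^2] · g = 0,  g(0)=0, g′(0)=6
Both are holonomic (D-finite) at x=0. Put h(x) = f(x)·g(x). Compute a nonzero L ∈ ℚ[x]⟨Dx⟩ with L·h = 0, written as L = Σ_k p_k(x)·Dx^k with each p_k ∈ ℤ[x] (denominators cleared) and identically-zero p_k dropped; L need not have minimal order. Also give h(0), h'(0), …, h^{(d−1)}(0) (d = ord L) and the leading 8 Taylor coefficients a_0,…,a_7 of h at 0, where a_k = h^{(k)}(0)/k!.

L = (6 + 16·x) + (14·x + 20·x^2)·Dx + (-1 - x + 4·x^2 + 4·x^3)·Dx^2  (order 2).
h: a_k = 0, -6, 0, -20, -8, -336/5, -256/5, -8416/35, …
ICs: h(0) = 0, h′(0) = -6.

f: a_k = -1, -1, -3, -5, -11, -21, -43, -85, …
g: a_k = 0, 6, -6, 8, -12, 96/5, -32, 384/7, …
L₀ := L_f ⊗_s L_g (sym. prod.), ord ≤ 2.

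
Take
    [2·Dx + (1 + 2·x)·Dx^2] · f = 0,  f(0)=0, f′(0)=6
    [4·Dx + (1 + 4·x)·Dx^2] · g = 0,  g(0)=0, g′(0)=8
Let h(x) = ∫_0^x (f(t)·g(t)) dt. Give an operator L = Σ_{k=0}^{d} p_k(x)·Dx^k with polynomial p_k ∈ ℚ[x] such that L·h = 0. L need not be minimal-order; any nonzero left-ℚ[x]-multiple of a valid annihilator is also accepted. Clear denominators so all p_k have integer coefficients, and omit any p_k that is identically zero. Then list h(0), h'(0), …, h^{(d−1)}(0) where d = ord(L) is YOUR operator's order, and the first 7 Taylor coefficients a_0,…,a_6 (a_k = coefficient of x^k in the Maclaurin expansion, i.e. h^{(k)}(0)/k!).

f: a_k = 0, 6, -6, 8, -12, 96/5, -32, …
g: a_k = 0, 8, -16, 128/3, -128, 2048/5, -4096/3, …
h₀=f·g: eliminate ⇒ L₀, order ≤ 2·2.
Integrate: L := L₀·Dx.
L = (160 + 768·x + 1024·x^2)·Dx^2 + (264 + 2144·x + 5760·x^2 + 5120·x^3)·Dx^3 + (64 + 720·x + 2976·x^2 + 5376·x^3 + 3584·x^4)·Dx^4 + (3 + 44·x + 252·x^2 + 704·x^3 + 960·x^4 + 512·x^5)·Dx^5  (order 5).
h: a_k = 0, 0, 0, 16, -36, 416/5, -208, …
ICs: h(0) = 0, h′(0) = 0, h′′(0) = 0, h′′′(0) = 96, h′′′′(0) = -864.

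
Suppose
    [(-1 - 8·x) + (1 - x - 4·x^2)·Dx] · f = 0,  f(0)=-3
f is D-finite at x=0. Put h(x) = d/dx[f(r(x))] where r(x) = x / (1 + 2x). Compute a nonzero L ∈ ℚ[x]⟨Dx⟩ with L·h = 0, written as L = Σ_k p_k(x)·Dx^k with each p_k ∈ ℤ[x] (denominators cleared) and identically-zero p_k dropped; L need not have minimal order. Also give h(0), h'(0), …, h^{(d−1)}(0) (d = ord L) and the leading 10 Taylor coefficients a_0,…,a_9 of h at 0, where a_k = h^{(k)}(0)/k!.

f: a_k = -3, -3, -15, -27, -87, -195, -543, -1323, -3495, -8787, …
Substitute x→r, Dx→(1/r')Dx; clear ⇒ L₀.
Derive L from L₀ (diff closure).
L = (6 + 12·x + 72·x^2 + 80·x^3) + (-1 - 15·x - 54·x^2 - 36·x^3 + 40·x^4)·Dx  (order 1).
h: a_k = -3, -18, 63, -324, 1425, -6102, 25347, -103176, 413397, -1635930, …
ICs: h(0) = -3.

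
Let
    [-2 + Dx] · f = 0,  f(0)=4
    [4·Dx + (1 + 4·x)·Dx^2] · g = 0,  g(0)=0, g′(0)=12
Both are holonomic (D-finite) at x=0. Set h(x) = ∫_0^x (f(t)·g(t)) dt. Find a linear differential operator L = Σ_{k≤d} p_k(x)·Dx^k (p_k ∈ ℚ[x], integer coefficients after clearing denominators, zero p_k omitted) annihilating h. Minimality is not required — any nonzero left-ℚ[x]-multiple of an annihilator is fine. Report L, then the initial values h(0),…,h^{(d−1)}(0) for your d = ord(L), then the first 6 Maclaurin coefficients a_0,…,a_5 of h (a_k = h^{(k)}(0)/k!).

f: a_k = 4, 8, 8, 16/3, 8/3, 16/15, …
g: a_k = 0, 12, -24, 64, -192, 3072/5, …
f·g: L₀ = L_f ⊗_s L_g, ord ≤ 1·2.
Integrate: L := L₀·Dx.
L = (-4 + 16·x)·Dx - 16·x·Dx^2 + (1 + 4·x)·Dx^3  (order 3).
h: a_k = 0, 0, 24, 0, 40, -384/5, …
ICs: h(0) = 0, h′(0) = 0, h′′(0) = 48.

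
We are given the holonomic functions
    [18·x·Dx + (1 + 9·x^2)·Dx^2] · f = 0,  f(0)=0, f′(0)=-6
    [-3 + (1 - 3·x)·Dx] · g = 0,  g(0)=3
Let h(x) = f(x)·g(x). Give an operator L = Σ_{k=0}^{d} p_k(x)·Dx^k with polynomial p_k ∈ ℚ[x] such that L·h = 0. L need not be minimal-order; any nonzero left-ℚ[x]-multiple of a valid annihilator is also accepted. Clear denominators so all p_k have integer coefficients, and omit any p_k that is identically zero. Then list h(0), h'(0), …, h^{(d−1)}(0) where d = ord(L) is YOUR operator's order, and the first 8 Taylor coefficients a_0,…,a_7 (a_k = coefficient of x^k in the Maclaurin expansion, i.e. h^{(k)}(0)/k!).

L = 54·x + (6 - 18·x + 108·x^2)·Dx + (-1 + 3·x - 9·x^2 + 27·x^3)·Dx^2  (order 2).
h: a_k = 0, -18, -54, -108, -324, -6318/5, -18954/5, -332424/35, …
ICs: h(0) = 0, h′(0) = -18.

f: a_k = 0, -6, 0, 18, 0, -486/5, 0, 4374/7, …
g: a_k = 3, 9, 27, 81, 243, 729, 2187, 6561, …
Product ⇒ symmetric product L₀, ord ≤ 2.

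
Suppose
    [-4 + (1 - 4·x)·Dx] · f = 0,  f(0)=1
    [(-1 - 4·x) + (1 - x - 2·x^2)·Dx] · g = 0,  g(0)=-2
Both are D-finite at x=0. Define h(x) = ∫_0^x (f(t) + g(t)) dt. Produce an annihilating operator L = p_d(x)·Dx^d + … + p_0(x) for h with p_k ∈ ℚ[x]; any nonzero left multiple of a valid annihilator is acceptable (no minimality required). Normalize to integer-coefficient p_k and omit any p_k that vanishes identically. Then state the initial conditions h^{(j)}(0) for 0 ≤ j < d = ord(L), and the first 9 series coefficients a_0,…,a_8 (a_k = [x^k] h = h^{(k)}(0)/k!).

f: a_k = 1, 4, 16, 64, 256, 1024, 4096, 16384, 65536, …
g: a_k = -2, -2, -6, -10, -22, -42, -86, -170, -342, …
L₀ := lclm(L_f,L_g); ord L₀ ≤ 1+1.
h=∫h₀ ⇒ L = L₀·Dx.
L = (-8 - 144·x + 96·x^2 - 128·x^3)·Dx + (26 - 28·x - 120·x^2 + 128·x^3 - 256·x^4)·Dx^2 + (-3 + 19·x - 34·x^2 + 24·x^3 + 16·x^4 - 64·x^5)·Dx^3  (order 3).
h: a_k = 0, -1, 1, 10/3, 27/2, 234/5, 491/3, 4010/7, 8107/4, …
ICs: h(0) = 0, h′(0) = -1, h′′(0) = 2.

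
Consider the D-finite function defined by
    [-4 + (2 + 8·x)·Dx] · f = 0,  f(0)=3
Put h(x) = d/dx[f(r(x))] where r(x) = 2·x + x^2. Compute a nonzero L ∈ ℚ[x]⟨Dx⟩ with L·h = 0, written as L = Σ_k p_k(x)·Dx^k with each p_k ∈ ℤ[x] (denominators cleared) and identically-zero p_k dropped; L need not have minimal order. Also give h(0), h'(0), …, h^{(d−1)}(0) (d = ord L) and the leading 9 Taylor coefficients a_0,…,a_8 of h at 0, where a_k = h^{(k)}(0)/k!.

f: a_k = 3, 6, -6, 12, -30, 84, -252, 792, -2574, …
h₀=f(r): pull back L_f along r ⇒ L₀.
Differentiate: ansatz ord ≤ ord L₀ ⇒ L.
L = -3 + (-1 - 9·x - 12·x^2 - 4·x^3)·Dx  (order 1).
h: a_k = 12, -36, 216, -1368, 9000, -60696, 416304, -2890224, 20249352, …
ICs: h(0) = 12.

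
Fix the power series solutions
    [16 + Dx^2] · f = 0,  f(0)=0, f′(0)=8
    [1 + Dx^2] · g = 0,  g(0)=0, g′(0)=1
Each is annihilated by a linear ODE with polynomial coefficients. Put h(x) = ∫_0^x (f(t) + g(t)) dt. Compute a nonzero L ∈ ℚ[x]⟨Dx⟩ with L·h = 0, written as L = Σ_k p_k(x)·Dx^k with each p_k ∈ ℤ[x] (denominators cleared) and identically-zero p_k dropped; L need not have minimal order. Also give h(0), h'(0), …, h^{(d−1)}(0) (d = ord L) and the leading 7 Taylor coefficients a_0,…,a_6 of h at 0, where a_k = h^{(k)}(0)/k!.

L = 16·Dx + 17·Dx^3 + Dx^5  (order 5).
h: a_k = 0, 0, 9/2, 0, -43/8, 0, 683/240, …
ICs: h(0) = 0, h′(0) = 0, h′′(0) = 9, h′′′(0) = 0, h′′′′(0) = -129.

f: a_k = 0, 8, 0, -64/3, 0, 256/15, 0, …
g: a_k = 0, 1, 0, -1/6, 0, 1/120, 0, …
f+g: L₀ = lclm(L_f,L_g), ord ≤ 2+2.
∫: right-multiply L₀ by Dx.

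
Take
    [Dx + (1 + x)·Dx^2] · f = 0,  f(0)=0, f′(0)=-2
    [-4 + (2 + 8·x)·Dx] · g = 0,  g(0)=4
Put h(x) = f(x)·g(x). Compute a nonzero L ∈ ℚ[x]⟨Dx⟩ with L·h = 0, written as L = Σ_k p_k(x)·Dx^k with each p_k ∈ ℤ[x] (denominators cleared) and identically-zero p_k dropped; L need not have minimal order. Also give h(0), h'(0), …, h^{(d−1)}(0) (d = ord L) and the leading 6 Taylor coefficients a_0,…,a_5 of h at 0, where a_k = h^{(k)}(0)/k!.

f: a_k = 0, -2, 1, -2/3, 1/2, -2/5, …
g: a_k = 4, 8, -8, 16, -40, 112, …
f·g: L₀ = L_f ⊗_s L_g, ord ≤ 2·1.
L = (10 + 4·x) + (-3 - 12·x)·Dx + (1 + 9·x + 24·x^2 + 16·x^3)·Dx^2  (order 2).
h: a_k = 0, -8, -12, 64/3, -130/3, 1556/15, …
ICs: h(0) = 0, h′(0) = -8.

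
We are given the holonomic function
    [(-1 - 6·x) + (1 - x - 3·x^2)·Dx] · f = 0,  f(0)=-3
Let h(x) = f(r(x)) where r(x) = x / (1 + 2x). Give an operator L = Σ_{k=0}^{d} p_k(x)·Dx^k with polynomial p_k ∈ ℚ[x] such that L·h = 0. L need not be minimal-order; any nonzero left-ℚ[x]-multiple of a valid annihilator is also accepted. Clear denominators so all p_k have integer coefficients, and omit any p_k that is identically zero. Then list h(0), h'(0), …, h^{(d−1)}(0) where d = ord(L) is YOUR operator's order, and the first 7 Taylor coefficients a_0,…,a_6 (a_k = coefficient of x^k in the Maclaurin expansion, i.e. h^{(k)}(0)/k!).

f: a_k = -3, -3, -12, -21, -57, -120, -291, …
f∘r: x↦r, Dx↦Dx/r' in L_f ⇒ L₀.
L = (1 + 8·x) + (-1 - 5·x - 5·x^2 + 2·x^3)·Dx  (order 1).
h: a_k = -3, -3, -6, 15, -51, 168, -555, …
ICs: h(0) = -3.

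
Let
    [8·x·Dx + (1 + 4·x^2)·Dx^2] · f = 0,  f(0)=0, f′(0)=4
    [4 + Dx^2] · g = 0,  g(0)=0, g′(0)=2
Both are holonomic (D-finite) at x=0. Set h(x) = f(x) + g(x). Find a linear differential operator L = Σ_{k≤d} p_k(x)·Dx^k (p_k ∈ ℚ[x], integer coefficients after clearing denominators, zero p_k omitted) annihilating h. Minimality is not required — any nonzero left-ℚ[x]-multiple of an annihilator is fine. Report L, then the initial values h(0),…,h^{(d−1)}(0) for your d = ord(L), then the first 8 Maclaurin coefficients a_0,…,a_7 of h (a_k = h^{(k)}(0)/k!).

f: a_k = 0, 4, 0, -16/3, 0, 64/5, 0, -256/7, …
g: a_k = 0, 2, 0, -4/3, 0, 4/15, 0, -8/315, …
h₀=f+g: left-lcm gives L₀, ord ≤ 4.
L = (-352·x + 1792·x^3 + 512·x^5)·Dx + (-4 + 112·x^2 + 576·x^4 + 256·x^6)·Dx^2 + (-88·x + 448·x^3 + 128·x^5)·Dx^3 + (-1 + 28·x^2 + 144·x^4 + 64·x^6)·Dx^4  (order 4).
h: a_k = 0, 6, 0, -20/3, 0, 196/15, 0, -11528/315, …
ICs: h(0) = 0, h′(0) = 6, h′′(0) = 0, h′′′(0) = -40.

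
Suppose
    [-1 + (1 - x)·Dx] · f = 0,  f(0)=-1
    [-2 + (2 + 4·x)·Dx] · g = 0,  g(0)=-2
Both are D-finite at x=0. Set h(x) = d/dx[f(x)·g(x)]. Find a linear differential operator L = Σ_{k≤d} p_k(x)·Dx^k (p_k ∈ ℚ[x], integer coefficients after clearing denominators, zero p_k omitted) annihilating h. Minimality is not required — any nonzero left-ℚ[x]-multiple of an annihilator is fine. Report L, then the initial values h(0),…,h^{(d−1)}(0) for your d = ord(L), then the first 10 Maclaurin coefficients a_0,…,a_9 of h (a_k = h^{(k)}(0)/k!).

f: a_k = -1, -1, -1, -1, -1, -1, -1, -1, -1, -1, …
g: a_k = -2, -2, 1, -1, 5/4, -7/4, 21/8, -33/8, 429/64, -715/64, …
f·g: L₀ = L_f ⊗_s L_g, ord ≤ 1·1.
Differentiate: ansatz ord ≤ ord L₀ ⇒ L.
L = (3 + 12·x + 3·x^2) + (-2 - 3·x + 3·x^2 + 2·x^3)·Dx  (order 1).
h: a_k = 4, 6, 12, 11, 45/2, 45/4, 42, -45/8, 3015/32, -5455/64, …
ICs: h(0) = 4.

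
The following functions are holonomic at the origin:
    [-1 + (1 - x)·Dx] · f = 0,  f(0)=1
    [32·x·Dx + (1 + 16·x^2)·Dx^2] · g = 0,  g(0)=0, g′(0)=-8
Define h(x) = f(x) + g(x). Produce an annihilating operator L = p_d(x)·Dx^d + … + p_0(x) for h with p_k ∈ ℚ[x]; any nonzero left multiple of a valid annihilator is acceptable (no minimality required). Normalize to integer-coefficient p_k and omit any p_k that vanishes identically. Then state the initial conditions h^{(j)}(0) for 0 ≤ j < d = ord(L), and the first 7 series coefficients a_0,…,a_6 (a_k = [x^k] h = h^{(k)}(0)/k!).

f: a_k = 1, 1, 1, 1, 1, 1, 1, …
g: a_k = 0, -8, 0, 128/3, 0, -2048/5, 0, …
h₀=f+g: left-lcm gives L₀, ord ≤ 3.
L = (-32 + 128·x + 1536·x^2)·Dx + (19 - 32·x - 656·x^2 + 1536·x^3)·Dx^2 + (-1 - 15·x - 240·x^3 + 256·x^4)·Dx^3  (order 3).
h: a_k = 1, -7, 1, 131/3, 1, -2043/5, 1, …
ICs: h(0) = 1, h′(0) = -7, h′′(0) = 2.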